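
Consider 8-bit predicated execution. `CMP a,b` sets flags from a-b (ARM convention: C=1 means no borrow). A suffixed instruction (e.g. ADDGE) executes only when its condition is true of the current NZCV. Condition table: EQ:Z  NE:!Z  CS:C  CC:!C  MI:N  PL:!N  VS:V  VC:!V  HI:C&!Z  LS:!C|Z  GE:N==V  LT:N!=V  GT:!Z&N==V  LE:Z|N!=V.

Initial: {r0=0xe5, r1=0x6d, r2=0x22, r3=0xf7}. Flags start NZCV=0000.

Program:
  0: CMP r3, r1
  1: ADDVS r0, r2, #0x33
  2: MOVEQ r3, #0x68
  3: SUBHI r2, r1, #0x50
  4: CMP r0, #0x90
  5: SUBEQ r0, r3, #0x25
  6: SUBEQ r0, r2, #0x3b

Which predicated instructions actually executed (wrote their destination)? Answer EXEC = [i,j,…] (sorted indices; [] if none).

EXEC = [3]

[0] flags=1010 → (cmp)
[1] flags=1010 VS?F → skip
[2] flags=1010 EQ?F → skip
[3] flags=1010 HI?T → r2=0x1d
[4] flags=0010 → (cmp)
[5] flags=0010 EQ?F → skip
[6] flags=0010 EQ?F → skip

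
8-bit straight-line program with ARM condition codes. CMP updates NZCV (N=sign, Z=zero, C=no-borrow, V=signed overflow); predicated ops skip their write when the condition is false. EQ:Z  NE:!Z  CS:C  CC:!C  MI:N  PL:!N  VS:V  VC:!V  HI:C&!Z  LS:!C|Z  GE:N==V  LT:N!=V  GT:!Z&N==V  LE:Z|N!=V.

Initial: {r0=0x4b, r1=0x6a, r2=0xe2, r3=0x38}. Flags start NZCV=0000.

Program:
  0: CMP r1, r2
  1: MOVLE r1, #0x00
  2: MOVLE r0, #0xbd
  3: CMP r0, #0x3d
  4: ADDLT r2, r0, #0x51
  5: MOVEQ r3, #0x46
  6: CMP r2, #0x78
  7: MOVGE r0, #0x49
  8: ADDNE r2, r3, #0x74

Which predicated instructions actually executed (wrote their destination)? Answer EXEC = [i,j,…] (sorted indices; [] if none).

[0] flags=1001 → (cmp)
[1] flags=1001 LE?F → skip
[2] flags=1001 LE?F → skip
[3] flags=0010 → (cmp)
[4] flags=0010 LT?F → skip
[5] flags=0010 EQ?F → skip
[6] flags=0011 → (cmp)
[7] flags=0011 GE?F → skip
[8] flags=0011 NE?T → r2=0xac

EXEC = [8]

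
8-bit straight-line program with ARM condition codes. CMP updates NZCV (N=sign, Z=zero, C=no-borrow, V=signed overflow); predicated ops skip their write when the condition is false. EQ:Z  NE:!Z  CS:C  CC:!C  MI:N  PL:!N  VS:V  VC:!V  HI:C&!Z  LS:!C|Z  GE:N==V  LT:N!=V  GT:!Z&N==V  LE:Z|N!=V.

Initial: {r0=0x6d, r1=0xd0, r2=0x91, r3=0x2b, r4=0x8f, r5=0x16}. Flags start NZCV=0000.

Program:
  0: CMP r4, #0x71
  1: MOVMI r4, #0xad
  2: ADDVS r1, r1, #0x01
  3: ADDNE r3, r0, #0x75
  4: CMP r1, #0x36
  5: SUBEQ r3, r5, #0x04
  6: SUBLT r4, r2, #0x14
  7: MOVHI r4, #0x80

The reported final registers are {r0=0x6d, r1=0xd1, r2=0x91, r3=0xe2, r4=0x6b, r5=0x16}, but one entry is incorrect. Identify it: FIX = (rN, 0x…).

0: ✓ CMP  NZCV=0011
1: · MOVMI
2: ✓ ADDVS  r1←0xd1
3: ✓ ADDNE  r3←0xe2
4: ✓ CMP  NZCV=1010
5: · SUBEQ
6: ✓ SUBLT  r4←0x7d
7: ✓ MOVHI  r4←0x80

FIX = (r4, 0x80)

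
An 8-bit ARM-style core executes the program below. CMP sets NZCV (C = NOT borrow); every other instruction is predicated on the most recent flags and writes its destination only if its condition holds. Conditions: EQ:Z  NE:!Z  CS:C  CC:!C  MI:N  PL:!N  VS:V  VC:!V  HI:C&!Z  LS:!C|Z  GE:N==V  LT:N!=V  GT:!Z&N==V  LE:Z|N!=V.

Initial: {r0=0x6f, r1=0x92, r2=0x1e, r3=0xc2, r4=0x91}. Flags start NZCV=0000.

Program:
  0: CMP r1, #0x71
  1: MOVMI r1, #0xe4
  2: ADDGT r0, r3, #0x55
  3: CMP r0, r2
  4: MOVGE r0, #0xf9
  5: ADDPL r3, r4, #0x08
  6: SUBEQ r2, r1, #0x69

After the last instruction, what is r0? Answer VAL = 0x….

0: ✓ CMP  NZCV=0011
1: · MOVMI
2: · ADDGT
3: ✓ CMP  NZCV=0010
4: ✓ MOVGE  r0←0xf9
5: ✓ ADDPL  r3←0x99
6: · SUBEQ

VAL = 0xf9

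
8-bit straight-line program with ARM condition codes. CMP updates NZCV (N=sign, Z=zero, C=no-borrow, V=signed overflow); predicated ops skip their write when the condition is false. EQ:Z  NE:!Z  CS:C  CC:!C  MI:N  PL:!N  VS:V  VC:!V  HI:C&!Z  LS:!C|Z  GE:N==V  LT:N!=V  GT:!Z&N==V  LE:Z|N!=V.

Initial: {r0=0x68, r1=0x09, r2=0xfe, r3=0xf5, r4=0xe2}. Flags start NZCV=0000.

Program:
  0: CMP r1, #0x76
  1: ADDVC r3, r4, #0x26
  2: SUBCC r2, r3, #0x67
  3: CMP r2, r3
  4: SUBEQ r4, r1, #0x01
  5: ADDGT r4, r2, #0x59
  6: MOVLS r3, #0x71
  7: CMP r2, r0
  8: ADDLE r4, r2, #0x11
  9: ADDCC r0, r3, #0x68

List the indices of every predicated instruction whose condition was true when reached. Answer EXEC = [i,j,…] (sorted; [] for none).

0: ✓ CMP  NZCV=1000
1: ✓ ADDVC  r3←0x08
2: ✓ SUBCC  r2←0xa1
3: ✓ CMP  NZCV=1010
4: · SUBEQ
5: · ADDGT
6: · MOVLS
7: ✓ CMP  NZCV=0011
8: ✓ ADDLE  r4←0xb2
9: · ADDCC

EXEC = [1,2,8]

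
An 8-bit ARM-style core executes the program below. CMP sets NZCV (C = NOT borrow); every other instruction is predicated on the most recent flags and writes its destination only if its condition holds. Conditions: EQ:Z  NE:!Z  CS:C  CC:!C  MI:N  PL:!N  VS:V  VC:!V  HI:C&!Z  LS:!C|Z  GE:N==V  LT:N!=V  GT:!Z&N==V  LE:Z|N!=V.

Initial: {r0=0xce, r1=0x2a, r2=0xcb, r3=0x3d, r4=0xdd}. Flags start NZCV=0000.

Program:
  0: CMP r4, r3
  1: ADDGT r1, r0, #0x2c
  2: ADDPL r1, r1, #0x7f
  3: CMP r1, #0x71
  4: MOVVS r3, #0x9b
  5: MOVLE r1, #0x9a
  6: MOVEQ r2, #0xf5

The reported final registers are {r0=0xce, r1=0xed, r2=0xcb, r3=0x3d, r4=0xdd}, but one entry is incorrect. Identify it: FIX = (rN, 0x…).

FIX = (r1, 0x9a)

[0] flags=1010 → (cmp)
[1] flags=1010 GT?F → skip
[2] flags=1010 PL?F → skip
[3] flags=1000 → (cmp)
[4] flags=1000 VS?F → skip
[5] flags=1000 LE?T → r1=0x9a
[6] flags=1000 EQ?F → skip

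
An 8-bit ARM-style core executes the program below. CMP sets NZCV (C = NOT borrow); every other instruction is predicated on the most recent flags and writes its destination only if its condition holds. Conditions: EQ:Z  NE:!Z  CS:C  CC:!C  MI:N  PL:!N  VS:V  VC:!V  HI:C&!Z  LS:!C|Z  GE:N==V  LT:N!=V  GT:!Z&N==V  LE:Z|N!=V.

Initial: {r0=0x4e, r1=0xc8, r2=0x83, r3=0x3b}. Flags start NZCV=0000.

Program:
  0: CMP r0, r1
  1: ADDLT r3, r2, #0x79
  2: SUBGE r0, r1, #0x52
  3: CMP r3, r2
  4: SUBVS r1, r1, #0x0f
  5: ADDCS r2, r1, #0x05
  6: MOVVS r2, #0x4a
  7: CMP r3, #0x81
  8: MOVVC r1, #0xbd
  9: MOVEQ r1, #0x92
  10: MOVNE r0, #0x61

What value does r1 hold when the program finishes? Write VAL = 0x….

[0] flags=1001 → (cmp)
[1] flags=1001 LT?F → skip
[2] flags=1001 GE?T → r0=0x76
[3] flags=1001 → (cmp)
[4] flags=1001 VS?T → r1=0xb9
[5] flags=1001 CS?F → skip
[6] flags=1001 VS?T → r2=0x4a
[7] flags=1001 → (cmp)
[8] flags=1001 VC?F → skip
[9] flags=1001 EQ?F → skip
[10] flags=1001 NE?T → r0=0x61

VAL = 0xb9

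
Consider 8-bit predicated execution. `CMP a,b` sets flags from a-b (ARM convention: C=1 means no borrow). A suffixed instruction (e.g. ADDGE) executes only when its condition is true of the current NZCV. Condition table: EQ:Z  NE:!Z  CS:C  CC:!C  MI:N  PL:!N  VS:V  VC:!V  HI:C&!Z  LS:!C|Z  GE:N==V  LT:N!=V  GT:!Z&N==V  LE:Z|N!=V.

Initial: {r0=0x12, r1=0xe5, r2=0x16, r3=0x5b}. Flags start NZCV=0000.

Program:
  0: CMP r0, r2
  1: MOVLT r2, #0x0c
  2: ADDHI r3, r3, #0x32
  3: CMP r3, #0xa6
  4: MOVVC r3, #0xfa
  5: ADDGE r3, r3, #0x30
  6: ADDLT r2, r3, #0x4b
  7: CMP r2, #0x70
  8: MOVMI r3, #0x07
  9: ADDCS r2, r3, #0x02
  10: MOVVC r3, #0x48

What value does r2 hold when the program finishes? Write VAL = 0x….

0: ✓ CMP  NZCV=1000
1: ✓ MOVLT  r2←0x0c
2: · ADDHI
3: ✓ CMP  NZCV=1001
4: · MOVVC
5: ✓ ADDGE  r3←0x8b
6: · ADDLT
7: ✓ CMP  NZCV=1000
8: ✓ MOVMI  r3←0x07
9: · ADDCS
10: ✓ MOVVC  r3←0x48

VAL = 0x0c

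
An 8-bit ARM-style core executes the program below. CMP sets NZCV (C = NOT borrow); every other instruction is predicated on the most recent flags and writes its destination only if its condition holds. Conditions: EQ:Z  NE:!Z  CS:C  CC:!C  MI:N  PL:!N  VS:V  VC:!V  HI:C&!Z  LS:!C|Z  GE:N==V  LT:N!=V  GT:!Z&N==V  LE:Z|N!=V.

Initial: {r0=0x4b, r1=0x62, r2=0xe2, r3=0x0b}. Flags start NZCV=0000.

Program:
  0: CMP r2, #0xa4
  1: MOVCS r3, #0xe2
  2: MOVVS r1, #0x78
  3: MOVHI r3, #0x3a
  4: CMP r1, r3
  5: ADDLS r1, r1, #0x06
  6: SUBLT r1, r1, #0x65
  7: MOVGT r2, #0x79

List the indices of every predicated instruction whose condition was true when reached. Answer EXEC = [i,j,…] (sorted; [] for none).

EXEC = [1,3,7]

[0] flags=0010 → (cmp)
[1] flags=0010 CS?T → r3=0xe2
[2] flags=0010 VS?F → skip
[3] flags=0010 HI?T → r3=0x3a
[4] flags=0010 → (cmp)
[5] flags=0010 LS?F → skip
[6] flags=0010 LT?F → skip
[7] flags=0010 GT?T → r2=0x79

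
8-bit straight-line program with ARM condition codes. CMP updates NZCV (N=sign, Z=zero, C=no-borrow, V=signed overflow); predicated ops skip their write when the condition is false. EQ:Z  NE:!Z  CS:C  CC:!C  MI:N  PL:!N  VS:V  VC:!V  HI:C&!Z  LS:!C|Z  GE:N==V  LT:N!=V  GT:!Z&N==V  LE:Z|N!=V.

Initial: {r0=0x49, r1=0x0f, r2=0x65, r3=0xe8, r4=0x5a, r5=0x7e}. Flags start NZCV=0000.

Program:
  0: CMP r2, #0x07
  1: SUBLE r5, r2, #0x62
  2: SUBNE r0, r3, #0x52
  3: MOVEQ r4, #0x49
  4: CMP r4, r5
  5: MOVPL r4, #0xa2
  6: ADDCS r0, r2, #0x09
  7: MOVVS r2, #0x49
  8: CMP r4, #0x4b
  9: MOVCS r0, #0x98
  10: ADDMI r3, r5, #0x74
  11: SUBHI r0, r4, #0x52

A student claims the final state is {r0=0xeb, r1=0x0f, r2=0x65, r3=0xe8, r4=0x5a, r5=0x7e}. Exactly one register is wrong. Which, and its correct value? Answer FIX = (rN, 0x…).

[0] flags=0010 → (cmp)
[1] flags=0010 LE?F → skip
[2] flags=0010 NE?T → r0=0x96
[3] flags=0010 EQ?F → skip
[4] flags=1000 → (cmp)
[5] flags=1000 PL?F → skip
[6] flags=1000 CS?F → skip
[7] flags=1000 VS?F → skip
[8] flags=0010 → (cmp)
[9] flags=0010 CS?T → r0=0x98
[10] flags=0010 MI?F → skip
[11] flags=0010 HI?T → r0=0x08

FIX = (r0, 0x08)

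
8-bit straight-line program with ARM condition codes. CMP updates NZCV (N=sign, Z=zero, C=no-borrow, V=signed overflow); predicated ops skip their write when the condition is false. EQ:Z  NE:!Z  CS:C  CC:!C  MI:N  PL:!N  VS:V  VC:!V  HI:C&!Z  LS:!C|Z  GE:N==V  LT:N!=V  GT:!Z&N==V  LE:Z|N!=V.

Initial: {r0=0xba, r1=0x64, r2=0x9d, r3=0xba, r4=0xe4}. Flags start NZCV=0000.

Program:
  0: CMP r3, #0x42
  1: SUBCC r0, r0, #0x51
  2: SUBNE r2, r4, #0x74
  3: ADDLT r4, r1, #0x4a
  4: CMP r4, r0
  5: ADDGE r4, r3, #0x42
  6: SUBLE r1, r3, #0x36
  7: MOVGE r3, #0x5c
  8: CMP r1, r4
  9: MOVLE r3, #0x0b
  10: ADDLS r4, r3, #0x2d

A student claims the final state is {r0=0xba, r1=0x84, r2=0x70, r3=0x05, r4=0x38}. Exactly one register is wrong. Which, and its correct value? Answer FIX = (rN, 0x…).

FIX = (r3, 0x0b)

0: ✓ CMP  NZCV=0011
1: · SUBCC
2: ✓ SUBNE  r2←0x70
3: ✓ ADDLT  r4←0xae
4: ✓ CMP  NZCV=1000
5: · ADDGE
6: ✓ SUBLE  r1←0x84
7: · MOVGE
8: ✓ CMP  NZCV=1000
9: ✓ MOVLE  r3←0x0b
10: ✓ ADDLS  r4←0x38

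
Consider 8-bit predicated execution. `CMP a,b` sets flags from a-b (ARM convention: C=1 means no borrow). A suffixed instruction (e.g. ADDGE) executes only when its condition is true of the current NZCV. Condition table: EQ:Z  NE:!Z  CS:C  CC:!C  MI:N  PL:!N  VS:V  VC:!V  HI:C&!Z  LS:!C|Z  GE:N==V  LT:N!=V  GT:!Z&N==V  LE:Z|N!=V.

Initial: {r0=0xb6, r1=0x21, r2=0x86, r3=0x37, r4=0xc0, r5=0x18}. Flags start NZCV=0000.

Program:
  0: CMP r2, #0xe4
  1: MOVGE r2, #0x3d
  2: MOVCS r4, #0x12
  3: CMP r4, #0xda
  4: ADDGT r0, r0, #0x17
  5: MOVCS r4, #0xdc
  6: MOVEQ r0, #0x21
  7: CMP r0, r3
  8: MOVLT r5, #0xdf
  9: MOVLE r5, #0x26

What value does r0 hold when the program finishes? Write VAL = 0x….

0: ✓ CMP  NZCV=1000
1: · MOVGE
2: · MOVCS
3: ✓ CMP  NZCV=1000
4: · ADDGT
5: · MOVCS
6: · MOVEQ
7: ✓ CMP  NZCV=0011
8: ✓ MOVLT  r5←0xdf
9: ✓ MOVLE  r5←0x26

VAL = 0xb6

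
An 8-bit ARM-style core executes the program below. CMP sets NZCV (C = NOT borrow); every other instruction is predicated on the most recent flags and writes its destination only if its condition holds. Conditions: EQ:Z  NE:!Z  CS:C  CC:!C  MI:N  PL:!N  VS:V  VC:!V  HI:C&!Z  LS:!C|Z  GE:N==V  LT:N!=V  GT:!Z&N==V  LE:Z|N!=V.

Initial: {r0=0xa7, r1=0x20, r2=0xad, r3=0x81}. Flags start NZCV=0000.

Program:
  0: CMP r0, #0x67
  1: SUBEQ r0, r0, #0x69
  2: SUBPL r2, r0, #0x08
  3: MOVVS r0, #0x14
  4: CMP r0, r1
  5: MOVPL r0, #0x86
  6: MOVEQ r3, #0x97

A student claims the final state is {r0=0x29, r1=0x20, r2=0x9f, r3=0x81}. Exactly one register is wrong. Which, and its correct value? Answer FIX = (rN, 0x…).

0: ✓ CMP  NZCV=0011
1: · SUBEQ
2: ✓ SUBPL  r2←0x9f
3: ✓ MOVVS  r0←0x14
4: ✓ CMP  NZCV=1000
5: · MOVPL
6: · MOVEQ

FIX = (r0, 0x14)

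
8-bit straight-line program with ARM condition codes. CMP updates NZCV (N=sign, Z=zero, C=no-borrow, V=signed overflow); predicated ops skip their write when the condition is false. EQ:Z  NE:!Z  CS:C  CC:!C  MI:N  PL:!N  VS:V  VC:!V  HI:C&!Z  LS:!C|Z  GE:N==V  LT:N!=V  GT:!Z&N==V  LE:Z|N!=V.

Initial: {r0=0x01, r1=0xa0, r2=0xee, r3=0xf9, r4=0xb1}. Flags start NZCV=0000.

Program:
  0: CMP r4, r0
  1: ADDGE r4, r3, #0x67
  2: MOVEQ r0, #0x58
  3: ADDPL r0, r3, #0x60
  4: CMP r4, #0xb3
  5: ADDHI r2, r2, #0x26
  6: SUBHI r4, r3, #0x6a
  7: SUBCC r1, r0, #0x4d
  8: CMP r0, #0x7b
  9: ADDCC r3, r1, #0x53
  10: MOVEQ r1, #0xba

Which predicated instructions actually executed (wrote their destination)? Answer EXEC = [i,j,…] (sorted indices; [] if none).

EXEC = [7,9]

0: ✓ CMP  NZCV=1010
1: · ADDGE
2: · MOVEQ
3: · ADDPL
4: ✓ CMP  NZCV=1000
5: · ADDHI
6: · SUBHI
7: ✓ SUBCC  r1←0xb4
8: ✓ CMP  NZCV=1000
9: ✓ ADDCC  r3←0x07
10: · MOVEQ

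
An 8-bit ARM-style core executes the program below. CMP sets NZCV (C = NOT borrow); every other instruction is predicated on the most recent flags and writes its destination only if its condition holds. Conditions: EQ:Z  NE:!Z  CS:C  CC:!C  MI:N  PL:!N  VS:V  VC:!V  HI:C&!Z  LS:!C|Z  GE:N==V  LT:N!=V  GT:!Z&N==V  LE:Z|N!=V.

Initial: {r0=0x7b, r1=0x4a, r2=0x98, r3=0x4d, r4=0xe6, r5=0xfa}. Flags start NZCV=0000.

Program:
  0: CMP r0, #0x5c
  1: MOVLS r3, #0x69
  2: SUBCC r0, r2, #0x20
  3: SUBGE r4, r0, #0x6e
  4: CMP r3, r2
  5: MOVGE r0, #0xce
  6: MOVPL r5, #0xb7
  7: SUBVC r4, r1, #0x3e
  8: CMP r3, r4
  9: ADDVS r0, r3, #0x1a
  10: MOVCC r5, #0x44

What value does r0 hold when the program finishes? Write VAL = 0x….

[0] flags=0010 → (cmp)
[1] flags=0010 LS?F → skip
[2] flags=0010 CC?F → skip
[3] flags=0010 GE?T → r4=0x0d
[4] flags=1001 → (cmp)
[5] flags=1001 GE?T → r0=0xce
[6] flags=1001 PL?F → skip
[7] flags=1001 VC?F → skip
[8] flags=0010 → (cmp)
[9] flags=0010 VS?F → skip
[10] flags=0010 CC?F → skip

VAL = 0xce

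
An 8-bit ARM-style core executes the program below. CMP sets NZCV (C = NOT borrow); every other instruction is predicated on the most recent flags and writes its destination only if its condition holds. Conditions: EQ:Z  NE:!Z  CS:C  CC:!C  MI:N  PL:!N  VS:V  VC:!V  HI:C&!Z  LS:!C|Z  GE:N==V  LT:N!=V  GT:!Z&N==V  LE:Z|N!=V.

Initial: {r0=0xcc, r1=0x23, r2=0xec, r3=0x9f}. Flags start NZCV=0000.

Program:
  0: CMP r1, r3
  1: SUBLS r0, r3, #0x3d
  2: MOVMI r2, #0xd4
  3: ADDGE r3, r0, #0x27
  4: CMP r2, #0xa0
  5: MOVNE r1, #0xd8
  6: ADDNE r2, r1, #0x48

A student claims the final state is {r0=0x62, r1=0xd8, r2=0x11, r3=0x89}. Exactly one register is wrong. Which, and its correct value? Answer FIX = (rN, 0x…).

FIX = (r2, 0x20)

0: ✓ CMP  NZCV=1001
1: ✓ SUBLS  r0←0x62
2: ✓ MOVMI  r2←0xd4
3: ✓ ADDGE  r3←0x89
4: ✓ CMP  NZCV=0010
5: ✓ MOVNE  r1←0xd8
6: ✓ ADDNE  r2←0x20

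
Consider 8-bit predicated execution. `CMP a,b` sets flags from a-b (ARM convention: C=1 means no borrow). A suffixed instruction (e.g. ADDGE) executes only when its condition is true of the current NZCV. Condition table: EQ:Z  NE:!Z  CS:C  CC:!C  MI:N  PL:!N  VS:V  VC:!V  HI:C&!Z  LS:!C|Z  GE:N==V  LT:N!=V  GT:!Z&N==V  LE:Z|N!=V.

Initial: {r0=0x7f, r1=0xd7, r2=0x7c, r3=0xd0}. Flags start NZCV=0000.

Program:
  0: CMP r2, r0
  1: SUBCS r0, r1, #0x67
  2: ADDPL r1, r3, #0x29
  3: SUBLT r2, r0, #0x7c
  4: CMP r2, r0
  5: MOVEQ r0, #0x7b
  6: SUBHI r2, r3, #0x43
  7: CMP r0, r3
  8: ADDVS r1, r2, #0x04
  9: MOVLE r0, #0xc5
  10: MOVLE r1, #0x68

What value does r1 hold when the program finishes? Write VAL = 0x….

[0] flags=1000 → (cmp)
[1] flags=1000 CS?F → skip
[2] flags=1000 PL?F → skip
[3] flags=1000 LT?T → r2=0x03
[4] flags=1000 → (cmp)
[5] flags=1000 EQ?F → skip
[6] flags=1000 HI?F → skip
[7] flags=1001 → (cmp)
[8] flags=1001 VS?T → r1=0x07
[9] flags=1001 LE?F → skip
[10] flags=1001 LE?F → skip

VAL = 0x07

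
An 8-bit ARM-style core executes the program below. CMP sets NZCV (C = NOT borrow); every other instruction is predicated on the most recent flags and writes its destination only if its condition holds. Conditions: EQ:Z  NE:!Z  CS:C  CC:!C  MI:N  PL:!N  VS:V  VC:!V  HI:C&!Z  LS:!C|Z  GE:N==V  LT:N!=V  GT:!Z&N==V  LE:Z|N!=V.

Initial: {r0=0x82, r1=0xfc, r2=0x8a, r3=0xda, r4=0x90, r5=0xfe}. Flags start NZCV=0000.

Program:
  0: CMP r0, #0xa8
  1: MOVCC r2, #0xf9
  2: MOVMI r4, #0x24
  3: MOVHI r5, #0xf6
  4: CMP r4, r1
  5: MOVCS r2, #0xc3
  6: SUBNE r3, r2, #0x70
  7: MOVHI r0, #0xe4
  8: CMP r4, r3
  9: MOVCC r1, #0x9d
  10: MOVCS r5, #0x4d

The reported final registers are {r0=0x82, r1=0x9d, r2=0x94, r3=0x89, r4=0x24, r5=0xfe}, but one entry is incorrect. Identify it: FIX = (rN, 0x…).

FIX = (r2, 0xf9)

0: ✓ CMP  NZCV=1000
1: ✓ MOVCC  r2←0xf9
2: ✓ MOVMI  r4←0x24
3: · MOVHI
4: ✓ CMP  NZCV=0000
5: · MOVCS
6: ✓ SUBNE  r3←0x89
7: · MOVHI
8: ✓ CMP  NZCV=1001
9: ✓ MOVCC  r1←0x9d
10: · MOVCS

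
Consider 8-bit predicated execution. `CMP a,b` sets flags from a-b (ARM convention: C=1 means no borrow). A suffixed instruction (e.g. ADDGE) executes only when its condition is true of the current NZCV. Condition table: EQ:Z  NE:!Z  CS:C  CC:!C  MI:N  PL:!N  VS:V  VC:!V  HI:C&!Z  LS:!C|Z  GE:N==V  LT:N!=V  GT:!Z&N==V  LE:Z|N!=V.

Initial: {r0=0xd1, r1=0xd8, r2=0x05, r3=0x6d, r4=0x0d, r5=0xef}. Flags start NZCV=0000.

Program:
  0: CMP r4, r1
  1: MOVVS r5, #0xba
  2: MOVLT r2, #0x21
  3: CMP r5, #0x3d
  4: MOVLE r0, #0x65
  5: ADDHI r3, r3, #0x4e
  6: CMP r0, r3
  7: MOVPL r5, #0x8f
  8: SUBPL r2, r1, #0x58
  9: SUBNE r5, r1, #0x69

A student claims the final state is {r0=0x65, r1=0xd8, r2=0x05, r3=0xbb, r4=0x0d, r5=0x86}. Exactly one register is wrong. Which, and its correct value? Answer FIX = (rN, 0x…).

0: ✓ CMP  NZCV=0000
1: · MOVVS
2: · MOVLT
3: ✓ CMP  NZCV=1010
4: ✓ MOVLE  r0←0x65
5: ✓ ADDHI  r3←0xbb
6: ✓ CMP  NZCV=1001
7: · MOVPL
8: · SUBPL
9: ✓ SUBNE  r5←0x6f

FIX = (r5, 0x6f)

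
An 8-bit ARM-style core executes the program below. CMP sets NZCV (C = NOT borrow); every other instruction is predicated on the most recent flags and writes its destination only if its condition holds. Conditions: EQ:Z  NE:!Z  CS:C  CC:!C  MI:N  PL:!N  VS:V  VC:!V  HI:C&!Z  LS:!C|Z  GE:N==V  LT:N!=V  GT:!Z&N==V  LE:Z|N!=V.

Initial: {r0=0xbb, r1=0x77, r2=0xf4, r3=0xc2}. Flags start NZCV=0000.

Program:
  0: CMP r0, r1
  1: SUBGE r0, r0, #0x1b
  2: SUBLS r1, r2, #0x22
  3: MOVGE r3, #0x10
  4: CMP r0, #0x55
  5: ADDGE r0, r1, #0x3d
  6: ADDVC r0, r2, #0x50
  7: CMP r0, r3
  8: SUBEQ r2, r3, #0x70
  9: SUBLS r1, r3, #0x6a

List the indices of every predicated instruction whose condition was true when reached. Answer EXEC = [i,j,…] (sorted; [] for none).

EXEC = [9]

[0] flags=0011 → (cmp)
[1] flags=0011 GE?F → skip
[2] flags=0011 LS?F → skip
[3] flags=0011 GE?F → skip
[4] flags=0011 → (cmp)
[5] flags=0011 GE?F → skip
[6] flags=0011 VC?F → skip
[7] flags=1000 → (cmp)
[8] flags=1000 EQ?F → skip
[9] flags=1000 LS?T → r1=0x58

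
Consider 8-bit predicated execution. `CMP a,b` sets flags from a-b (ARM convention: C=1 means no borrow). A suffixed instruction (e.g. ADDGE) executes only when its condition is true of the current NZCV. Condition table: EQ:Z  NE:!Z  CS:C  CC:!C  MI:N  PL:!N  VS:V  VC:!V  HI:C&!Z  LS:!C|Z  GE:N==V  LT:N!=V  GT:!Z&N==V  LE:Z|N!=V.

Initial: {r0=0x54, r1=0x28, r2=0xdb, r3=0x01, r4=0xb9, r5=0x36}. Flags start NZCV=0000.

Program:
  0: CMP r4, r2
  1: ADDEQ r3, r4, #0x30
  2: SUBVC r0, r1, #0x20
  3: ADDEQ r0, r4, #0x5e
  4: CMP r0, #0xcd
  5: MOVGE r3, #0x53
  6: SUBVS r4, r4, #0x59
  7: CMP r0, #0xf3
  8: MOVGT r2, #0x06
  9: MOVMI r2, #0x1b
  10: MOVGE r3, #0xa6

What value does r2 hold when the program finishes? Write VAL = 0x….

0: ✓ CMP  NZCV=1000
1: · ADDEQ
2: ✓ SUBVC  r0←0x08
3: · ADDEQ
4: ✓ CMP  NZCV=0000
5: ✓ MOVGE  r3←0x53
6: · SUBVS
7: ✓ CMP  NZCV=0000
8: ✓ MOVGT  r2←0x06
9: · MOVMI
10: ✓ MOVGE  r3←0xa6

VAL = 0x06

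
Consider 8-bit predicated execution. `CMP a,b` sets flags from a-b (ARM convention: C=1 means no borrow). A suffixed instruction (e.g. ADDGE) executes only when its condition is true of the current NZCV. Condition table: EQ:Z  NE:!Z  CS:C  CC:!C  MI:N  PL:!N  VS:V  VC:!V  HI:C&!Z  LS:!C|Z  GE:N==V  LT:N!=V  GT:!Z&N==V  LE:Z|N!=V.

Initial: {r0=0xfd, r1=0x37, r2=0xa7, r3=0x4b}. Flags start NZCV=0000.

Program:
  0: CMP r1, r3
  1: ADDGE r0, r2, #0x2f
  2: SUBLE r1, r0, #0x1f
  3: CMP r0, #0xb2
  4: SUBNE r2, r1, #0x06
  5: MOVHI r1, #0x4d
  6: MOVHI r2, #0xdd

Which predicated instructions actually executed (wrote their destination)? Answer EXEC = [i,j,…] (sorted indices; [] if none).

0: ✓ CMP  NZCV=1000
1: · ADDGE
2: ✓ SUBLE  r1←0xde
3: ✓ CMP  NZCV=0010
4: ✓ SUBNE  r2←0xd8
5: ✓ MOVHI  r1←0x4d
6: ✓ MOVHI  r2←0xdd

EXEC = [2,4,5,6]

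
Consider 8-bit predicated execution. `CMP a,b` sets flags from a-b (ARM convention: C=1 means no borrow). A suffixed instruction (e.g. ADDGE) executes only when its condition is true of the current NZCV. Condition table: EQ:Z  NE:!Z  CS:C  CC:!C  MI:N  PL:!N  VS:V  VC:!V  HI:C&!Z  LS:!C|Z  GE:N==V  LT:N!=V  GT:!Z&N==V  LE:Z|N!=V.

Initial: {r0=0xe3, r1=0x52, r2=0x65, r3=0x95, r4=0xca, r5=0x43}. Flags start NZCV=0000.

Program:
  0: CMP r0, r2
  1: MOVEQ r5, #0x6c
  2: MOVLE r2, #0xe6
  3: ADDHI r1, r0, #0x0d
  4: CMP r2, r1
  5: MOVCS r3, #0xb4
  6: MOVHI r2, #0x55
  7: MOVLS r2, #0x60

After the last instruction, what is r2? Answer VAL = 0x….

0: ✓ CMP  NZCV=0011
1: · MOVEQ
2: ✓ MOVLE  r2←0xe6
3: ✓ ADDHI  r1←0xf0
4: ✓ CMP  NZCV=1000
5: · MOVCS
6: · MOVHI
7: ✓ MOVLS  r2←0x60

VAL = 0x60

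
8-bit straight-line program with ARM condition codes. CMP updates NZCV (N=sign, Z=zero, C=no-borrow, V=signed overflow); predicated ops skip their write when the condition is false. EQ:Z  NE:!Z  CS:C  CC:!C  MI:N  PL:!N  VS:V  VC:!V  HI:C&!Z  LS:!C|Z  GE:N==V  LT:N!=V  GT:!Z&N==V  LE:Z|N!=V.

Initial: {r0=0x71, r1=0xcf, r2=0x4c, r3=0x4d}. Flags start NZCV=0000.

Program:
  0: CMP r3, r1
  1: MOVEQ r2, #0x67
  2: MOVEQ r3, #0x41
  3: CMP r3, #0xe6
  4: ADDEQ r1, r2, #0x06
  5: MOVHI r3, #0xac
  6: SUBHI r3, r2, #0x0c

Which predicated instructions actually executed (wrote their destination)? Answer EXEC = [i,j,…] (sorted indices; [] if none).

0: ✓ CMP  NZCV=0000
1: · MOVEQ
2: · MOVEQ
3: ✓ CMP  NZCV=0000
4: · ADDEQ
5: · MOVHI
6: · SUBHI

EXEC = []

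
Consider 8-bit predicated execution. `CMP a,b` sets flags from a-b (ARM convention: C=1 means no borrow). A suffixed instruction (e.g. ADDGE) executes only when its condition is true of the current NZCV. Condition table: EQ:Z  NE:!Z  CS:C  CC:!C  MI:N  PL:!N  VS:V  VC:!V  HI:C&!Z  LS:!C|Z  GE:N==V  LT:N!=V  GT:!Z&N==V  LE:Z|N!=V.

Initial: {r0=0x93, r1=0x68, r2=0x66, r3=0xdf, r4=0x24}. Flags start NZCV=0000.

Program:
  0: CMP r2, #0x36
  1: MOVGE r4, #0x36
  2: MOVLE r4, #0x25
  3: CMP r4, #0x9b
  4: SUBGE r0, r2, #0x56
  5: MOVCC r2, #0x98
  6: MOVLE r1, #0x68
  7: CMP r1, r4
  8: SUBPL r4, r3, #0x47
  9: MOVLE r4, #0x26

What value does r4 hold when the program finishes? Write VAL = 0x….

VAL = 0x98

0: ✓ CMP  NZCV=0010
1: ✓ MOVGE  r4←0x36
2: · MOVLE
3: ✓ CMP  NZCV=1001
4: ✓ SUBGE  r0←0x10
5: ✓ MOVCC  r2←0x98
6: · MOVLE
7: ✓ CMP  NZCV=0010
8: ✓ SUBPL  r4←0x98
9: · MOVLE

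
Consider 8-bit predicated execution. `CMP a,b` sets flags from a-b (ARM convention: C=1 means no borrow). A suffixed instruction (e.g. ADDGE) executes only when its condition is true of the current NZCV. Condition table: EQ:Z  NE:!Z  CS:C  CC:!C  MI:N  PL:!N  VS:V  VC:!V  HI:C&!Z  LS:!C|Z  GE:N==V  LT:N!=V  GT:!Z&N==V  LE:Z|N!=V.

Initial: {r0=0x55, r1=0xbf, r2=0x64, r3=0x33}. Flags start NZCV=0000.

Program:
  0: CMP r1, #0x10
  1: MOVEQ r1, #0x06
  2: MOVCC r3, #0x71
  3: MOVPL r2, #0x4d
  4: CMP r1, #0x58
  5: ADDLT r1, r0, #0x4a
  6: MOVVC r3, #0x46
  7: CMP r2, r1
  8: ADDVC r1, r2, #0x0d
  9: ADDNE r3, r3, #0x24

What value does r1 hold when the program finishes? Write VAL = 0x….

VAL = 0x9f

[0] flags=1010 → (cmp)
[1] flags=1010 EQ?F → skip
[2] flags=1010 CC?F → skip
[3] flags=1010 PL?F → skip
[4] flags=0011 → (cmp)
[5] flags=0011 LT?T → r1=0x9f
[6] flags=0011 VC?F → skip
[7] flags=1001 → (cmp)
[8] flags=1001 VC?F → skip
[9] flags=1001 NE?T → r3=0x57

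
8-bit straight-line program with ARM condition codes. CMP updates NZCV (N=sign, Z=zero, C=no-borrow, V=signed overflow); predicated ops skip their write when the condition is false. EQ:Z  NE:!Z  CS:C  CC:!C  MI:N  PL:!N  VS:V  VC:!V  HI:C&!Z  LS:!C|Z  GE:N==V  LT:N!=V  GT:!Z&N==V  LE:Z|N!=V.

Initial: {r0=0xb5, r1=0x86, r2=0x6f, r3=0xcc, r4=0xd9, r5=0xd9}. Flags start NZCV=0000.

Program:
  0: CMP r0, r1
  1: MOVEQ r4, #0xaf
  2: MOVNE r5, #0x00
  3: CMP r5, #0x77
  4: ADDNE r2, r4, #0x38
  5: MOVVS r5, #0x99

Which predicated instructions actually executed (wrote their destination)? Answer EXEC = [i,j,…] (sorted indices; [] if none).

EXEC = [2,4]

0: ✓ CMP  NZCV=0010
1: · MOVEQ
2: ✓ MOVNE  r5←0x00
3: ✓ CMP  NZCV=1000
4: ✓ ADDNE  r2←0x11
5: · MOVVS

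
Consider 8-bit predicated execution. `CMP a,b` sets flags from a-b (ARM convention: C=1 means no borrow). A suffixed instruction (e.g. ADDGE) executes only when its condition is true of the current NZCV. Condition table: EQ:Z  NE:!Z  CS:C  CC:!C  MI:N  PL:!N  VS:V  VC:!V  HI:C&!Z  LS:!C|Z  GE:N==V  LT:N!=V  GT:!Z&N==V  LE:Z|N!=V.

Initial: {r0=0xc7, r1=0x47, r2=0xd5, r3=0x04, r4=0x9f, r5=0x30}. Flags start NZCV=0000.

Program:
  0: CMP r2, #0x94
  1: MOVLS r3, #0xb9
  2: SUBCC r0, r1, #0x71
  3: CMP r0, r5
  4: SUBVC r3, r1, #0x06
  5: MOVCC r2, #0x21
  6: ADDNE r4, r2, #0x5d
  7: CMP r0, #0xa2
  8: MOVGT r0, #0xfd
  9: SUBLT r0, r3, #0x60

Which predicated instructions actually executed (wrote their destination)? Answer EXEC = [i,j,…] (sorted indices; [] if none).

[0] flags=0010 → (cmp)
[1] flags=0010 LS?F → skip
[2] flags=0010 CC?F → skip
[3] flags=1010 → (cmp)
[4] flags=1010 VC?T → r3=0x41
[5] flags=1010 CC?F → skip
[6] flags=1010 NE?T → r4=0x32
[7] flags=0010 → (cmp)
[8] flags=0010 GT?T → r0=0xfd
[9] flags=0010 LT?F → skip

EXEC = [4,6,8]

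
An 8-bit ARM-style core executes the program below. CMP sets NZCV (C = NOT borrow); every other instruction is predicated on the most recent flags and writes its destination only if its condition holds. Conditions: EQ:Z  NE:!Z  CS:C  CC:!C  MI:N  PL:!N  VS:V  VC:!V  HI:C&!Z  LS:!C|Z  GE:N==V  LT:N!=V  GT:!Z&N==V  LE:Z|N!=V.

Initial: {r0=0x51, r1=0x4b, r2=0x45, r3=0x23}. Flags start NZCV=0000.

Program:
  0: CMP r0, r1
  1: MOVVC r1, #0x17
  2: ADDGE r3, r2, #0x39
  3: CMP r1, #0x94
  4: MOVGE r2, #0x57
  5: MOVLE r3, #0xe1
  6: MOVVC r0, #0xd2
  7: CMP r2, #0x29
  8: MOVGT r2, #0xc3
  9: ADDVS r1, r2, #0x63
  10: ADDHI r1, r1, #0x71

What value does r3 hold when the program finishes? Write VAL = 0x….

VAL = 0x7e

0: ✓ CMP  NZCV=0010
1: ✓ MOVVC  r1←0x17
2: ✓ ADDGE  r3←0x7e
3: ✓ CMP  NZCV=1001
4: ✓ MOVGE  r2←0x57
5: · MOVLE
6: · MOVVC
7: ✓ CMP  NZCV=0010
8: ✓ MOVGT  r2←0xc3
9: · ADDVS
10: ✓ ADDHI  r1←0x88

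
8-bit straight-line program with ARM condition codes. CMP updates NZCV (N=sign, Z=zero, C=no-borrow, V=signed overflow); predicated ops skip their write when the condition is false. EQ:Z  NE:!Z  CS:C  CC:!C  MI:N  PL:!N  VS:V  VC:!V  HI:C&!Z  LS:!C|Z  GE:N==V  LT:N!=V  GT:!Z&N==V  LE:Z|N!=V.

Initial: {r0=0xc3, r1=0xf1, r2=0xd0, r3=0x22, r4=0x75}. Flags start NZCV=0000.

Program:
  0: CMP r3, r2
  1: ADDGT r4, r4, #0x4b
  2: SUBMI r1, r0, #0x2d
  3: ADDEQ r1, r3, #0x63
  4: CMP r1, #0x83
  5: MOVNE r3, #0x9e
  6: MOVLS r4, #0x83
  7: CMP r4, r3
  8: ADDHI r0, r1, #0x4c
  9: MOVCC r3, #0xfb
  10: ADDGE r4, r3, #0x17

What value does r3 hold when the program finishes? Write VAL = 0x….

0: ✓ CMP  NZCV=0000
1: ✓ ADDGT  r4←0xc0
2: · SUBMI
3: · ADDEQ
4: ✓ CMP  NZCV=0010
5: ✓ MOVNE  r3←0x9e
6: · MOVLS
7: ✓ CMP  NZCV=0010
8: ✓ ADDHI  r0←0x3d
9: · MOVCC
10: ✓ ADDGE  r4←0xb5

VAL = 0x9e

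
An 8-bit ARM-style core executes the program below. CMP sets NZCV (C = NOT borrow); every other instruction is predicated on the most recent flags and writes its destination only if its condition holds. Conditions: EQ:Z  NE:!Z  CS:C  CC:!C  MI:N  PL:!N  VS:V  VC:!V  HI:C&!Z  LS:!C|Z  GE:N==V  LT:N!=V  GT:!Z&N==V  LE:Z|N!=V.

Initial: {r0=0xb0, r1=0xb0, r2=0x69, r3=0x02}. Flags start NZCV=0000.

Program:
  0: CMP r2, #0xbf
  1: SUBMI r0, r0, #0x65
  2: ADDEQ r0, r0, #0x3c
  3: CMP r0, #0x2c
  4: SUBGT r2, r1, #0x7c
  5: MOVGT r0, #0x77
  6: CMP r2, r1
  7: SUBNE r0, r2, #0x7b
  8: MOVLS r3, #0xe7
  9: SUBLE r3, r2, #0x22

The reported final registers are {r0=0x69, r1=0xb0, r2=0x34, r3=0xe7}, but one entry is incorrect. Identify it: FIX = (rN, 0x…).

[0] flags=1001 → (cmp)
[1] flags=1001 MI?T → r0=0x4b
[2] flags=1001 EQ?F → skip
[3] flags=0010 → (cmp)
[4] flags=0010 GT?T → r2=0x34
[5] flags=0010 GT?T → r0=0x77
[6] flags=1001 → (cmp)
[7] flags=1001 NE?T → r0=0xb9
[8] flags=1001 LS?T → r3=0xe7
[9] flags=1001 LE?F → skip

FIX = (r0, 0xb9)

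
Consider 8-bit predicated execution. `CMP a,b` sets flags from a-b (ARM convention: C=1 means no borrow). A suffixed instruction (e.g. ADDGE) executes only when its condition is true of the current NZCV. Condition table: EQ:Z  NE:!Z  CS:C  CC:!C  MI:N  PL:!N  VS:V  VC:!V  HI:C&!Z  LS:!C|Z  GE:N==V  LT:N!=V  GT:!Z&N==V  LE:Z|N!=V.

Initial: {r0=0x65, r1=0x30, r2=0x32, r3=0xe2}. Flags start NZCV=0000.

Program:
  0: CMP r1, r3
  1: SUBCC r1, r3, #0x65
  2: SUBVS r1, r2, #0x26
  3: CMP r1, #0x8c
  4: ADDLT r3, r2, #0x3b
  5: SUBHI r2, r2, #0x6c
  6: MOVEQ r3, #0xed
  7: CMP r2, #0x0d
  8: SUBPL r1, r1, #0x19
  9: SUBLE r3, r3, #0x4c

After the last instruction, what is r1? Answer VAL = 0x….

[0] flags=0000 → (cmp)
[1] flags=0000 CC?T → r1=0x7d
[2] flags=0000 VS?F → skip
[3] flags=1001 → (cmp)
[4] flags=1001 LT?F → skip
[5] flags=1001 HI?F → skip
[6] flags=1001 EQ?F → skip
[7] flags=0010 → (cmp)
[8] flags=0010 PL?T → r1=0x64
[9] flags=0010 LE?F → skip

VAL = 0x64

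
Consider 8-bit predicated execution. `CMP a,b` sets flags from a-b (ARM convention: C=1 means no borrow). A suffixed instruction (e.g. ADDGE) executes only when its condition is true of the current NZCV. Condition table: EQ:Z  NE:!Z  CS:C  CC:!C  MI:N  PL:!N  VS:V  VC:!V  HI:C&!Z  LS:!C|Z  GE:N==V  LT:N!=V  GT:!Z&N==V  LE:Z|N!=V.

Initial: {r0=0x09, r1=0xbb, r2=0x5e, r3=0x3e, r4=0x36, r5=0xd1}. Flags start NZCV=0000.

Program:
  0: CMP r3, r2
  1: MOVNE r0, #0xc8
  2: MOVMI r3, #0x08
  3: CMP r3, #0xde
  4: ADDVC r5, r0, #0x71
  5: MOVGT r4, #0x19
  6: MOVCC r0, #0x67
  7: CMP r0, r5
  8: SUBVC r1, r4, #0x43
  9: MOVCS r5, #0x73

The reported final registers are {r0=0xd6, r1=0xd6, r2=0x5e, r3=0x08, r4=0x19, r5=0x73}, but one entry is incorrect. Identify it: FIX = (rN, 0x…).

FIX = (r0, 0x67)

[0] flags=1000 → (cmp)
[1] flags=1000 NE?T → r0=0xc8
[2] flags=1000 MI?T → r3=0x08
[3] flags=0000 → (cmp)
[4] flags=0000 VC?T → r5=0x39
[5] flags=0000 GT?T → r4=0x19
[6] flags=0000 CC?T → r0=0x67
[7] flags=0010 → (cmp)
[8] flags=0010 VC?T → r1=0xd6
[9] flags=0010 CS?T → r5=0x73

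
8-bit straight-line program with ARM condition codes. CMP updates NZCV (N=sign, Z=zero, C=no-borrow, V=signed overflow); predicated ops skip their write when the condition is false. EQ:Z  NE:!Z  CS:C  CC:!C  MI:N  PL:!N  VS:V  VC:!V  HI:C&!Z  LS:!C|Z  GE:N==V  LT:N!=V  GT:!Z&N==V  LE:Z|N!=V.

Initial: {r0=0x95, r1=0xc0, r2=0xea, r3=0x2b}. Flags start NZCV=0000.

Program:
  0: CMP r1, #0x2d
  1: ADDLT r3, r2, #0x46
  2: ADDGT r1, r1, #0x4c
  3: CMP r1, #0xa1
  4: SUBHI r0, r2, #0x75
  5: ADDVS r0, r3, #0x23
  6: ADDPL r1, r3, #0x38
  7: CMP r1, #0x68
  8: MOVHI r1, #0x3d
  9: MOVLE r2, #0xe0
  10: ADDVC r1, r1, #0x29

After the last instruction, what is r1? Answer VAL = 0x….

VAL = 0x91

[0] flags=1010 → (cmp)
[1] flags=1010 LT?T → r3=0x30
[2] flags=1010 GT?F → skip
[3] flags=0010 → (cmp)
[4] flags=0010 HI?T → r0=0x75
[5] flags=0010 VS?F → skip
[6] flags=0010 PL?T → r1=0x68
[7] flags=0110 → (cmp)
[8] flags=0110 HI?F → skip
[9] flags=0110 LE?T → r2=0xe0
[10] flags=0110 VC?T → r1=0x91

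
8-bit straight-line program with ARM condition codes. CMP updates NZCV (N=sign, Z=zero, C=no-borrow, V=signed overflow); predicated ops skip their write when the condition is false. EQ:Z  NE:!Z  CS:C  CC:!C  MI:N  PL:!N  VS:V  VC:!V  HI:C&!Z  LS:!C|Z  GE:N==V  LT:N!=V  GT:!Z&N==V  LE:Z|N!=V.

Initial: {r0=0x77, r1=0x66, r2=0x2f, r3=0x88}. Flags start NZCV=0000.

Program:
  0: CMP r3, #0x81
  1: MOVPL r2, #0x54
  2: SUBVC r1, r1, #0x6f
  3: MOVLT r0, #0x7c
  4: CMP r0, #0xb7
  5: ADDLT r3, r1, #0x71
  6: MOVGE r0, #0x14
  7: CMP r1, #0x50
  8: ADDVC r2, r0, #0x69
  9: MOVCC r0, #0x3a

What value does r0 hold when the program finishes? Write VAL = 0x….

0: ✓ CMP  NZCV=0010
1: ✓ MOVPL  r2←0x54
2: ✓ SUBVC  r1←0xf7
3: · MOVLT
4: ✓ CMP  NZCV=1001
5: · ADDLT
6: ✓ MOVGE  r0←0x14
7: ✓ CMP  NZCV=1010
8: ✓ ADDVC  r2←0x7d
9: · MOVCC

VAL = 0x14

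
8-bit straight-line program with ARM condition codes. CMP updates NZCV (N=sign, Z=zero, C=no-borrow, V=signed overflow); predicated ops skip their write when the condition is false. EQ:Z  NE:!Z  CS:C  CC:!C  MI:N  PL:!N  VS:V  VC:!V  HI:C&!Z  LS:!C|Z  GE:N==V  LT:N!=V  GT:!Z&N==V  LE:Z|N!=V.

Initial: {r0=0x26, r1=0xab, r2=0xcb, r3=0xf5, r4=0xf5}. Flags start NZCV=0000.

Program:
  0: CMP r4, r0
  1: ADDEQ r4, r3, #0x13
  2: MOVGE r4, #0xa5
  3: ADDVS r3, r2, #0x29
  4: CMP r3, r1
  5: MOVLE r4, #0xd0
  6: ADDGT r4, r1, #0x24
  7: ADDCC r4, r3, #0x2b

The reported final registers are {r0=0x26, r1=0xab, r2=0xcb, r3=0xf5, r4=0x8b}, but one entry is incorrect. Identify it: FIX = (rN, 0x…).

[0] flags=1010 → (cmp)
[1] flags=1010 EQ?F → skip
[2] flags=1010 GE?F → skip
[3] flags=1010 VS?F → skip
[4] flags=0010 → (cmp)
[5] flags=0010 LE?F → skip
[6] flags=0010 GT?T → r4=0xcf
[7] flags=0010 CC?F → skip

FIX = (r4, 0xcf)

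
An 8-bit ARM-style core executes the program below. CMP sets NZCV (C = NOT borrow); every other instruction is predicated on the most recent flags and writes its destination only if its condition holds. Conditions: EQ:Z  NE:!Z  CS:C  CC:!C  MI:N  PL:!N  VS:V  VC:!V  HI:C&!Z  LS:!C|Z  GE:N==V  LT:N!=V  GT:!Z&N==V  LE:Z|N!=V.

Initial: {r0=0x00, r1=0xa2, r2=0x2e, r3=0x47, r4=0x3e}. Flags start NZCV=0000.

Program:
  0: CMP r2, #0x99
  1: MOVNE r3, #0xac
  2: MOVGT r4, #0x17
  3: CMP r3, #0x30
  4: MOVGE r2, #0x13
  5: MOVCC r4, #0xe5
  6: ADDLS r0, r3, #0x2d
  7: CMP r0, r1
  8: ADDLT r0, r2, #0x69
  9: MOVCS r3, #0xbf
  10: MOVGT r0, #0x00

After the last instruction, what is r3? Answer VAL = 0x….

0: ✓ CMP  NZCV=1001
1: ✓ MOVNE  r3←0xac
2: ✓ MOVGT  r4←0x17
3: ✓ CMP  NZCV=0011
4: · MOVGE
5: · MOVCC
6: · ADDLS
7: ✓ CMP  NZCV=0000
8: · ADDLT
9: · MOVCS
10: ✓ MOVGT  r0←0x00

VAL = 0xac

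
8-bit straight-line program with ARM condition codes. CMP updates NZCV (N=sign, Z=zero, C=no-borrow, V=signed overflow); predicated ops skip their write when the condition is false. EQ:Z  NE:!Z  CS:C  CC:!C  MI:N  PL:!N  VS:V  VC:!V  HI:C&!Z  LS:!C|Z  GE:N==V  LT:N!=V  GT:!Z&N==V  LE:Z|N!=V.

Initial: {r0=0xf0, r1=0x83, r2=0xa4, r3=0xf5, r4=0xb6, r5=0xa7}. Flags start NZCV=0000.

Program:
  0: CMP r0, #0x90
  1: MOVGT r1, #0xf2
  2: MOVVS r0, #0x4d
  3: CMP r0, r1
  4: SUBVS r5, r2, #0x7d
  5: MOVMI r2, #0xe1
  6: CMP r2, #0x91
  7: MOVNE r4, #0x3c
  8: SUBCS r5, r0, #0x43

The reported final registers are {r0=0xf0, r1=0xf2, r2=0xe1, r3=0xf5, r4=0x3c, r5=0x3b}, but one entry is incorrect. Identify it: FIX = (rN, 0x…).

FIX = (r5, 0xad)

[0] flags=0010 → (cmp)
[1] flags=0010 GT?T → r1=0xf2
[2] flags=0010 VS?F → skip
[3] flags=1000 → (cmp)
[4] flags=1000 VS?F → skip
[5] flags=1000 MI?T → r2=0xe1
[6] flags=0010 → (cmp)
[7] flags=0010 NE?T → r4=0x3c
[8] flags=0010 CS?T → r5=0xad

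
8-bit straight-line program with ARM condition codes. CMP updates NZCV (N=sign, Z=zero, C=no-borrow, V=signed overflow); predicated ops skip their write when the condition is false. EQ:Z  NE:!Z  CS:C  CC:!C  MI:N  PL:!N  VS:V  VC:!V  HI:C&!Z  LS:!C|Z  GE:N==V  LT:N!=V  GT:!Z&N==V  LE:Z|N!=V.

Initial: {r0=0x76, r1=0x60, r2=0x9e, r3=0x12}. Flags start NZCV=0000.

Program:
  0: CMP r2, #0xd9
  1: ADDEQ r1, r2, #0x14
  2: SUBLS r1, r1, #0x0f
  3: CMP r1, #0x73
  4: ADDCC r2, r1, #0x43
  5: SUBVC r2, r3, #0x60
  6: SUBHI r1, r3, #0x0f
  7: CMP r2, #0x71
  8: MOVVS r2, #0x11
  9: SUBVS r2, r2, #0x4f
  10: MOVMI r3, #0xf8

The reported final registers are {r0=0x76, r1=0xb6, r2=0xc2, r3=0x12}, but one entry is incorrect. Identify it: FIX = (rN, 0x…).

0: ✓ CMP  NZCV=1000
1: · ADDEQ
2: ✓ SUBLS  r1←0x51
3: ✓ CMP  NZCV=1000
4: ✓ ADDCC  r2←0x94
5: ✓ SUBVC  r2←0xb2
6: · SUBHI
7: ✓ CMP  NZCV=0011
8: ✓ MOVVS  r2←0x11
9: ✓ SUBVS  r2←0xc2
10: · MOVMI

FIX = (r1, 0x51)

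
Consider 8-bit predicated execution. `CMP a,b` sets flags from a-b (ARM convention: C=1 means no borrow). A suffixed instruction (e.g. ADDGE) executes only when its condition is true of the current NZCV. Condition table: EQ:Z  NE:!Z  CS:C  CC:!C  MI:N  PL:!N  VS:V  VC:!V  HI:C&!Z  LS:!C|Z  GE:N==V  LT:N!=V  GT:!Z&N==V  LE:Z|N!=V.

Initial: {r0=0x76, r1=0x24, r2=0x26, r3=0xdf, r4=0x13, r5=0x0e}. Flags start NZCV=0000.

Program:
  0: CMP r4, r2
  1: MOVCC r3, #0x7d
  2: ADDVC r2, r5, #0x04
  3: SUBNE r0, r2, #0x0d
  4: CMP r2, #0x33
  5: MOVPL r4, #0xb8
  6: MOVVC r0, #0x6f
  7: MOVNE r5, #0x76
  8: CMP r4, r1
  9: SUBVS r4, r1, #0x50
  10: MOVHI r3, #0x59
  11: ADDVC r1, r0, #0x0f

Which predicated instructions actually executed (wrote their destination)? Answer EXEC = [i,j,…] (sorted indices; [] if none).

EXEC = [1,2,3,6,7,11]

[0] flags=1000 → (cmp)
[1] flags=1000 CC?T → r3=0x7d
[2] flags=1000 VC?T → r2=0x12
[3] flags=1000 NE?T → r0=0x05
[4] flags=1000 → (cmp)
[5] flags=1000 PL?F → skip
[6] flags=1000 VC?T → r0=0x6f
[7] flags=1000 NE?T → r5=0x76
[8] flags=1000 → (cmp)
[9] flags=1000 VS?F → skip
[10] flags=1000 HI?F → skip
[11] flags=1000 VC?T → r1=0x7e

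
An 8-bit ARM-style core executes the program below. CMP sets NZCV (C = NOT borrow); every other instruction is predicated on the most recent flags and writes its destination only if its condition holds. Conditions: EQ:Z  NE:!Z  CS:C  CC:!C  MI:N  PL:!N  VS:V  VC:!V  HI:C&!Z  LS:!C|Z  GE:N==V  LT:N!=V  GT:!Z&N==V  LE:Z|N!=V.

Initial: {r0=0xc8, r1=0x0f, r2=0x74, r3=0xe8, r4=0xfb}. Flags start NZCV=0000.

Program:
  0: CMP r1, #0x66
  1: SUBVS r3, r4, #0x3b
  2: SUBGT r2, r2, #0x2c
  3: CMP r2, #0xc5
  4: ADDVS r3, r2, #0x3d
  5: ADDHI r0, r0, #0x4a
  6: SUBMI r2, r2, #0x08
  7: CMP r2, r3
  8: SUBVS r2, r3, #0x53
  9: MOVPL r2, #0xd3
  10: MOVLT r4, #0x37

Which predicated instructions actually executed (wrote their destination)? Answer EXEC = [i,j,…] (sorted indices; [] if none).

0: ✓ CMP  NZCV=1000
1: · SUBVS
2: · SUBGT
3: ✓ CMP  NZCV=1001
4: ✓ ADDVS  r3←0xb1
5: · ADDHI
6: ✓ SUBMI  r2←0x6c
7: ✓ CMP  NZCV=1001
8: ✓ SUBVS  r2←0x5e
9: · MOVPL
10: · MOVLT

EXEC = [4,6,8]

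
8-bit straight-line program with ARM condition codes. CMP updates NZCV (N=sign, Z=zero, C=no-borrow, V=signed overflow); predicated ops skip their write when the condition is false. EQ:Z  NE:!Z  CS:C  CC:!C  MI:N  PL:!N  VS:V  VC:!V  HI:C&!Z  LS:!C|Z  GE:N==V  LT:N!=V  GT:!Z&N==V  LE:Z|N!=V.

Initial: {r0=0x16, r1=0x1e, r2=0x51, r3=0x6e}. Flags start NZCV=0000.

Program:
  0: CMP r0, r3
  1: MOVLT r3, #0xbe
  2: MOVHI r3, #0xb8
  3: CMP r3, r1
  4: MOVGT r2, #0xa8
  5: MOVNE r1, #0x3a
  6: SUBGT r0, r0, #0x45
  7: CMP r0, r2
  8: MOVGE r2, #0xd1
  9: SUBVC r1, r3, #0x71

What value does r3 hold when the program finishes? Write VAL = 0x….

0: ✓ CMP  NZCV=1000
1: ✓ MOVLT  r3←0xbe
2: · MOVHI
3: ✓ CMP  NZCV=1010
4: · MOVGT
5: ✓ MOVNE  r1←0x3a
6: · SUBGT
7: ✓ CMP  NZCV=1000
8: · MOVGE
9: ✓ SUBVC  r1←0x4d

VAL = 0xbe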